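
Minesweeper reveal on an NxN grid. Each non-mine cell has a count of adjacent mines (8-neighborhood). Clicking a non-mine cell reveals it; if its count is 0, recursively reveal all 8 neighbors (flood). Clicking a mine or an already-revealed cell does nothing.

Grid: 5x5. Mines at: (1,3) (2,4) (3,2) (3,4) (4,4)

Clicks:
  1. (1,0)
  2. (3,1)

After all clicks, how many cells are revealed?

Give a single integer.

Answer: 13

Derivation:
Click 1 (1,0) count=0: revealed 13 new [(0,0) (0,1) (0,2) (1,0) (1,1) (1,2) (2,0) (2,1) (2,2) (3,0) (3,1) (4,0) (4,1)] -> total=13
Click 2 (3,1) count=1: revealed 0 new [(none)] -> total=13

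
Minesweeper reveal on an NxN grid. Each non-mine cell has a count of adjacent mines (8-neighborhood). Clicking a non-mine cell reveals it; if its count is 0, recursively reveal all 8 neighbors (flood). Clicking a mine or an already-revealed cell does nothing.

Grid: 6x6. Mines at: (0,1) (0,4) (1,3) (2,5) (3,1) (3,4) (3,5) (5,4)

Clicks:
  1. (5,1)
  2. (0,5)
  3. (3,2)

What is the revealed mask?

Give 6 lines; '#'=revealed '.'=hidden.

Click 1 (5,1) count=0: revealed 8 new [(4,0) (4,1) (4,2) (4,3) (5,0) (5,1) (5,2) (5,3)] -> total=8
Click 2 (0,5) count=1: revealed 1 new [(0,5)] -> total=9
Click 3 (3,2) count=1: revealed 1 new [(3,2)] -> total=10

Answer: .....#
......
......
..#...
####..
####..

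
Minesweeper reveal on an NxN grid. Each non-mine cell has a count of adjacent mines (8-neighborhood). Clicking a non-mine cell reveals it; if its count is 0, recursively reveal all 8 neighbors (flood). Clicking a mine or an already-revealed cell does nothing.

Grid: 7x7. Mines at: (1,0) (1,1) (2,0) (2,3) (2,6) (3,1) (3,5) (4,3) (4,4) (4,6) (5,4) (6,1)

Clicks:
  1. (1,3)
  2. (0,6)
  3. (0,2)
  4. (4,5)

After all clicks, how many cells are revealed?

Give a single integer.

Answer: 11

Derivation:
Click 1 (1,3) count=1: revealed 1 new [(1,3)] -> total=1
Click 2 (0,6) count=0: revealed 9 new [(0,2) (0,3) (0,4) (0,5) (0,6) (1,2) (1,4) (1,5) (1,6)] -> total=10
Click 3 (0,2) count=1: revealed 0 new [(none)] -> total=10
Click 4 (4,5) count=4: revealed 1 new [(4,5)] -> total=11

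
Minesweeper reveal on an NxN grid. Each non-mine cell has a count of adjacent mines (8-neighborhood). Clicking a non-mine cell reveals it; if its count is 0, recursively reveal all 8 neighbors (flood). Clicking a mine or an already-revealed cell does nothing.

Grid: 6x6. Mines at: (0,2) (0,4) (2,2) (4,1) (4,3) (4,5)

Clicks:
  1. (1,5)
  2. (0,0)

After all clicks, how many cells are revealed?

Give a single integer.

Answer: 9

Derivation:
Click 1 (1,5) count=1: revealed 1 new [(1,5)] -> total=1
Click 2 (0,0) count=0: revealed 8 new [(0,0) (0,1) (1,0) (1,1) (2,0) (2,1) (3,0) (3,1)] -> total=9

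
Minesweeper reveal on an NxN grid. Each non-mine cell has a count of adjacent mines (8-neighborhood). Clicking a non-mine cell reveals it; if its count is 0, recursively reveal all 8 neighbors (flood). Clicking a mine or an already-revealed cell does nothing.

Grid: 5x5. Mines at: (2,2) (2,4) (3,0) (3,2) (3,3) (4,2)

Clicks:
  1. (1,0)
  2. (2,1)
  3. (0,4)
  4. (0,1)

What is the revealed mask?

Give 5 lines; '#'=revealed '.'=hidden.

Click 1 (1,0) count=0: revealed 12 new [(0,0) (0,1) (0,2) (0,3) (0,4) (1,0) (1,1) (1,2) (1,3) (1,4) (2,0) (2,1)] -> total=12
Click 2 (2,1) count=3: revealed 0 new [(none)] -> total=12
Click 3 (0,4) count=0: revealed 0 new [(none)] -> total=12
Click 4 (0,1) count=0: revealed 0 new [(none)] -> total=12

Answer: #####
#####
##...
.....
.....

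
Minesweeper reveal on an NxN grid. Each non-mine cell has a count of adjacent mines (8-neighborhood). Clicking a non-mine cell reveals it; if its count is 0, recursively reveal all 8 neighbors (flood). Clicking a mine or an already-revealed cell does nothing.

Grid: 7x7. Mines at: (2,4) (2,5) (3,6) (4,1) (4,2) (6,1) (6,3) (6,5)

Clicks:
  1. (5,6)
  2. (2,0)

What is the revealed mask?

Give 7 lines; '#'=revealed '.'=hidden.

Answer: #######
#######
####...
####...
.......
......#
.......

Derivation:
Click 1 (5,6) count=1: revealed 1 new [(5,6)] -> total=1
Click 2 (2,0) count=0: revealed 22 new [(0,0) (0,1) (0,2) (0,3) (0,4) (0,5) (0,6) (1,0) (1,1) (1,2) (1,3) (1,4) (1,5) (1,6) (2,0) (2,1) (2,2) (2,3) (3,0) (3,1) (3,2) (3,3)] -> total=23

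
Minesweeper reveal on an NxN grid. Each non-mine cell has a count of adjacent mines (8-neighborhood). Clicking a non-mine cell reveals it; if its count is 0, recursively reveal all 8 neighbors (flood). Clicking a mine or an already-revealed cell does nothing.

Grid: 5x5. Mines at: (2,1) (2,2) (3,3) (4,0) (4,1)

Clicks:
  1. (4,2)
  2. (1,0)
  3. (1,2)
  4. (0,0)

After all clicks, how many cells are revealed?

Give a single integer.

Click 1 (4,2) count=2: revealed 1 new [(4,2)] -> total=1
Click 2 (1,0) count=1: revealed 1 new [(1,0)] -> total=2
Click 3 (1,2) count=2: revealed 1 new [(1,2)] -> total=3
Click 4 (0,0) count=0: revealed 10 new [(0,0) (0,1) (0,2) (0,3) (0,4) (1,1) (1,3) (1,4) (2,3) (2,4)] -> total=13

Answer: 13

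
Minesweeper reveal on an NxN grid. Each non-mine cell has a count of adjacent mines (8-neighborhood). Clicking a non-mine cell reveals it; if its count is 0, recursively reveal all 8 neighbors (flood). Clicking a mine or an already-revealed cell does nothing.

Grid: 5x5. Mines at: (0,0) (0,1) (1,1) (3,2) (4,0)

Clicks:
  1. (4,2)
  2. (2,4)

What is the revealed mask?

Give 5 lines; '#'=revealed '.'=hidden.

Answer: ..###
..###
..###
...##
..###

Derivation:
Click 1 (4,2) count=1: revealed 1 new [(4,2)] -> total=1
Click 2 (2,4) count=0: revealed 13 new [(0,2) (0,3) (0,4) (1,2) (1,3) (1,4) (2,2) (2,3) (2,4) (3,3) (3,4) (4,3) (4,4)] -> total=14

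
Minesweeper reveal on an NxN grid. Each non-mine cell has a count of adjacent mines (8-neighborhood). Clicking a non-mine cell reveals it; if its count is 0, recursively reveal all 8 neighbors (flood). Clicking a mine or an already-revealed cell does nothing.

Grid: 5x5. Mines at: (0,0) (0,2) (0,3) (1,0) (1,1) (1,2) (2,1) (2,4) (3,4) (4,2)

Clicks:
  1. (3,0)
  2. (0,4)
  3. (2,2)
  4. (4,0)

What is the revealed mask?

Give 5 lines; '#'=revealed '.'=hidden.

Click 1 (3,0) count=1: revealed 1 new [(3,0)] -> total=1
Click 2 (0,4) count=1: revealed 1 new [(0,4)] -> total=2
Click 3 (2,2) count=3: revealed 1 new [(2,2)] -> total=3
Click 4 (4,0) count=0: revealed 3 new [(3,1) (4,0) (4,1)] -> total=6

Answer: ....#
.....
..#..
##...
##...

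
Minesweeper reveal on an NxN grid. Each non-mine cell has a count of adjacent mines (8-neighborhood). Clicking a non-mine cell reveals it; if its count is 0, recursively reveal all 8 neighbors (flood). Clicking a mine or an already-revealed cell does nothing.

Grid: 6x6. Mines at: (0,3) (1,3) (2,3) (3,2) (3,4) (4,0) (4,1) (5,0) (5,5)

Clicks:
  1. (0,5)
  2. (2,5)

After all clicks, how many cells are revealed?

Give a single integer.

Answer: 6

Derivation:
Click 1 (0,5) count=0: revealed 6 new [(0,4) (0,5) (1,4) (1,5) (2,4) (2,5)] -> total=6
Click 2 (2,5) count=1: revealed 0 new [(none)] -> total=6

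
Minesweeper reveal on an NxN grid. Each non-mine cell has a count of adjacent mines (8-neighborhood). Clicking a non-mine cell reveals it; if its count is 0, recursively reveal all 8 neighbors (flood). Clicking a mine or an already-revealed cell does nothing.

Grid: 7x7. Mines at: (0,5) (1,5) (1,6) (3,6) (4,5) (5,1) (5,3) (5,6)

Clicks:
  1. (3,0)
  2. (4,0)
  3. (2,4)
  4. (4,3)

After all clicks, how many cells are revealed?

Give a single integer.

Answer: 25

Derivation:
Click 1 (3,0) count=0: revealed 25 new [(0,0) (0,1) (0,2) (0,3) (0,4) (1,0) (1,1) (1,2) (1,3) (1,4) (2,0) (2,1) (2,2) (2,3) (2,4) (3,0) (3,1) (3,2) (3,3) (3,4) (4,0) (4,1) (4,2) (4,3) (4,4)] -> total=25
Click 2 (4,0) count=1: revealed 0 new [(none)] -> total=25
Click 3 (2,4) count=1: revealed 0 new [(none)] -> total=25
Click 4 (4,3) count=1: revealed 0 new [(none)] -> total=25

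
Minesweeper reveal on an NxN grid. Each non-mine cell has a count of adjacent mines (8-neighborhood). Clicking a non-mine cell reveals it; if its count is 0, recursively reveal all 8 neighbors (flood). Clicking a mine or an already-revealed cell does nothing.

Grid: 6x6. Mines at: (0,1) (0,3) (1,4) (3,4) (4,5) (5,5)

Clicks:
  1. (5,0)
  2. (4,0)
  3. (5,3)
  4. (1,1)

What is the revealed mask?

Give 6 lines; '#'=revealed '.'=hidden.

Answer: ......
####..
####..
####..
#####.
#####.

Derivation:
Click 1 (5,0) count=0: revealed 22 new [(1,0) (1,1) (1,2) (1,3) (2,0) (2,1) (2,2) (2,3) (3,0) (3,1) (3,2) (3,3) (4,0) (4,1) (4,2) (4,3) (4,4) (5,0) (5,1) (5,2) (5,3) (5,4)] -> total=22
Click 2 (4,0) count=0: revealed 0 new [(none)] -> total=22
Click 3 (5,3) count=0: revealed 0 new [(none)] -> total=22
Click 4 (1,1) count=1: revealed 0 new [(none)] -> total=22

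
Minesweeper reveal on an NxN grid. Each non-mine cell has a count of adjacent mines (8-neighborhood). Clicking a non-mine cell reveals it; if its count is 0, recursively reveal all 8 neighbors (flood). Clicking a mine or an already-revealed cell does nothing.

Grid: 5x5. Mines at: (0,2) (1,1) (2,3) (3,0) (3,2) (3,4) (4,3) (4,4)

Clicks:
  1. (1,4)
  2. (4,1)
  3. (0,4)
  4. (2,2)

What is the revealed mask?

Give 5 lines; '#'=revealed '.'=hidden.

Answer: ...##
...##
..#..
.....
.#...

Derivation:
Click 1 (1,4) count=1: revealed 1 new [(1,4)] -> total=1
Click 2 (4,1) count=2: revealed 1 new [(4,1)] -> total=2
Click 3 (0,4) count=0: revealed 3 new [(0,3) (0,4) (1,3)] -> total=5
Click 4 (2,2) count=3: revealed 1 new [(2,2)] -> total=6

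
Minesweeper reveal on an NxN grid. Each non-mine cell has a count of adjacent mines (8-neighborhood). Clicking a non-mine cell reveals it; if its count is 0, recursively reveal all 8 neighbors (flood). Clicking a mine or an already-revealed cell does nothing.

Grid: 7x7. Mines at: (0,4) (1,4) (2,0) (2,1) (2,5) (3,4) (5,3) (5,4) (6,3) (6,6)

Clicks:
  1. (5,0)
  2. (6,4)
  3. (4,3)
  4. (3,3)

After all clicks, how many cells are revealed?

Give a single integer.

Answer: 15

Derivation:
Click 1 (5,0) count=0: revealed 12 new [(3,0) (3,1) (3,2) (4,0) (4,1) (4,2) (5,0) (5,1) (5,2) (6,0) (6,1) (6,2)] -> total=12
Click 2 (6,4) count=3: revealed 1 new [(6,4)] -> total=13
Click 3 (4,3) count=3: revealed 1 new [(4,3)] -> total=14
Click 4 (3,3) count=1: revealed 1 new [(3,3)] -> total=15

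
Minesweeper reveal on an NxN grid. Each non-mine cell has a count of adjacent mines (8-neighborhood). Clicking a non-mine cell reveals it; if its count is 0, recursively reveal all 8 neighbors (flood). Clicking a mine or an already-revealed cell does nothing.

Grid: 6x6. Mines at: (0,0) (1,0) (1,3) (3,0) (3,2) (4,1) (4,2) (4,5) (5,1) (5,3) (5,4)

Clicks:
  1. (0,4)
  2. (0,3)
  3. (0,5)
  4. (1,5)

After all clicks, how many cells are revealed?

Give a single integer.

Answer: 9

Derivation:
Click 1 (0,4) count=1: revealed 1 new [(0,4)] -> total=1
Click 2 (0,3) count=1: revealed 1 new [(0,3)] -> total=2
Click 3 (0,5) count=0: revealed 7 new [(0,5) (1,4) (1,5) (2,4) (2,5) (3,4) (3,5)] -> total=9
Click 4 (1,5) count=0: revealed 0 new [(none)] -> total=9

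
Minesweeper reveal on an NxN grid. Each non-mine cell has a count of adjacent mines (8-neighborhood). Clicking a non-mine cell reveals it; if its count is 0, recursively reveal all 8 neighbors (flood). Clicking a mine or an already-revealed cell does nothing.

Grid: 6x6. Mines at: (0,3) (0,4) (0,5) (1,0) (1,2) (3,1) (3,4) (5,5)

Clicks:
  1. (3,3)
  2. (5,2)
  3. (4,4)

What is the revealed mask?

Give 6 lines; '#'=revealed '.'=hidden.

Click 1 (3,3) count=1: revealed 1 new [(3,3)] -> total=1
Click 2 (5,2) count=0: revealed 10 new [(4,0) (4,1) (4,2) (4,3) (4,4) (5,0) (5,1) (5,2) (5,3) (5,4)] -> total=11
Click 3 (4,4) count=2: revealed 0 new [(none)] -> total=11

Answer: ......
......
......
...#..
#####.
#####.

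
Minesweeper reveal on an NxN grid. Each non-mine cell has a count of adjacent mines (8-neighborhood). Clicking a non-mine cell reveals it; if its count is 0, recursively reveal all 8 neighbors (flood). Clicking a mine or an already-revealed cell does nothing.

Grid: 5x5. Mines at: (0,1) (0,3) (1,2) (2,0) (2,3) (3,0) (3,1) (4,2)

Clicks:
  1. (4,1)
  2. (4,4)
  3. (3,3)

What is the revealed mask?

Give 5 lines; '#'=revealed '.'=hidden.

Answer: .....
.....
.....
...##
.#.##

Derivation:
Click 1 (4,1) count=3: revealed 1 new [(4,1)] -> total=1
Click 2 (4,4) count=0: revealed 4 new [(3,3) (3,4) (4,3) (4,4)] -> total=5
Click 3 (3,3) count=2: revealed 0 new [(none)] -> total=5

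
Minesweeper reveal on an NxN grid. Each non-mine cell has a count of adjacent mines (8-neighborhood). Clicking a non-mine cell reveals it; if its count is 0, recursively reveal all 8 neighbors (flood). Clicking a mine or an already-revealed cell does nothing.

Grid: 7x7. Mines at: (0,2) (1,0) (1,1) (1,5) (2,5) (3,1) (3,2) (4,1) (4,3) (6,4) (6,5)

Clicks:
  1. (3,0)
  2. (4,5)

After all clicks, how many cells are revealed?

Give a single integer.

Answer: 10

Derivation:
Click 1 (3,0) count=2: revealed 1 new [(3,0)] -> total=1
Click 2 (4,5) count=0: revealed 9 new [(3,4) (3,5) (3,6) (4,4) (4,5) (4,6) (5,4) (5,5) (5,6)] -> total=10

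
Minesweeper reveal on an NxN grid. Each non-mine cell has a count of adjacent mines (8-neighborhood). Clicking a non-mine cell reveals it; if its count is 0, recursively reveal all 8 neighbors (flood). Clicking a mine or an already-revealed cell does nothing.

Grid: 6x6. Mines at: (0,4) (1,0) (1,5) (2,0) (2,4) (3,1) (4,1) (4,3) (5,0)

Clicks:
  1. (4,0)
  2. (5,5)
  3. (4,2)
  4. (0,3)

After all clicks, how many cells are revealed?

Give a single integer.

Click 1 (4,0) count=3: revealed 1 new [(4,0)] -> total=1
Click 2 (5,5) count=0: revealed 6 new [(3,4) (3,5) (4,4) (4,5) (5,4) (5,5)] -> total=7
Click 3 (4,2) count=3: revealed 1 new [(4,2)] -> total=8
Click 4 (0,3) count=1: revealed 1 new [(0,3)] -> total=9

Answer: 9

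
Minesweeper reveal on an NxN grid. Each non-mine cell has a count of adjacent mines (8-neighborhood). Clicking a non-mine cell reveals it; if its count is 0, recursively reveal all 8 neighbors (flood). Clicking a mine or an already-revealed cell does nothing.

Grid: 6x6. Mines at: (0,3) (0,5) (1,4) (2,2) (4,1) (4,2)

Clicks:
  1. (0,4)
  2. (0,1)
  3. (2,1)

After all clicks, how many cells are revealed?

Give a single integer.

Click 1 (0,4) count=3: revealed 1 new [(0,4)] -> total=1
Click 2 (0,1) count=0: revealed 10 new [(0,0) (0,1) (0,2) (1,0) (1,1) (1,2) (2,0) (2,1) (3,0) (3,1)] -> total=11
Click 3 (2,1) count=1: revealed 0 new [(none)] -> total=11

Answer: 11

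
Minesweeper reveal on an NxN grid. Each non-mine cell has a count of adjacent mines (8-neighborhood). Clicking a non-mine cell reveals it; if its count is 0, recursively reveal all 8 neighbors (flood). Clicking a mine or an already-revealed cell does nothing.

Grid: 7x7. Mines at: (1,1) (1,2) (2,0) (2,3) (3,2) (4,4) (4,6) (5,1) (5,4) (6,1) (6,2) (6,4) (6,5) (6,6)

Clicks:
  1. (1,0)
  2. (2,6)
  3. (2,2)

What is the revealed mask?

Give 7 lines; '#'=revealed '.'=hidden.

Answer: ...####
#..####
..#.###
....###
.......
.......
.......

Derivation:
Click 1 (1,0) count=2: revealed 1 new [(1,0)] -> total=1
Click 2 (2,6) count=0: revealed 14 new [(0,3) (0,4) (0,5) (0,6) (1,3) (1,4) (1,5) (1,6) (2,4) (2,5) (2,6) (3,4) (3,5) (3,6)] -> total=15
Click 3 (2,2) count=4: revealed 1 new [(2,2)] -> total=16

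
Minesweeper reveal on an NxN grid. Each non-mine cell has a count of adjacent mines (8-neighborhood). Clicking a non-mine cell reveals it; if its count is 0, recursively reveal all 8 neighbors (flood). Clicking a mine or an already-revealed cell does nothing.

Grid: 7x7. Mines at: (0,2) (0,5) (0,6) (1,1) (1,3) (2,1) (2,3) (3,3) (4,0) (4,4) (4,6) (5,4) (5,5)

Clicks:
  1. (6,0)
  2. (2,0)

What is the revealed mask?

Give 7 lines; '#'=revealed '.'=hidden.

Answer: .......
.......
#......
.......
.###...
####...
####...

Derivation:
Click 1 (6,0) count=0: revealed 11 new [(4,1) (4,2) (4,3) (5,0) (5,1) (5,2) (5,3) (6,0) (6,1) (6,2) (6,3)] -> total=11
Click 2 (2,0) count=2: revealed 1 new [(2,0)] -> total=12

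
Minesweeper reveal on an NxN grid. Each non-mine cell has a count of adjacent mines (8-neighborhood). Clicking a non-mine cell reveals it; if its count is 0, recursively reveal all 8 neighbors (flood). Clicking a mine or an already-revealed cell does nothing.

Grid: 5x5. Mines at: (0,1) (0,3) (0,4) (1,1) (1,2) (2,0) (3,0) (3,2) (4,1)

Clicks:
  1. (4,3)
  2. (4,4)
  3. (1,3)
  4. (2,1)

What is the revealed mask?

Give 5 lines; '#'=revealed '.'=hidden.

Click 1 (4,3) count=1: revealed 1 new [(4,3)] -> total=1
Click 2 (4,4) count=0: revealed 7 new [(1,3) (1,4) (2,3) (2,4) (3,3) (3,4) (4,4)] -> total=8
Click 3 (1,3) count=3: revealed 0 new [(none)] -> total=8
Click 4 (2,1) count=5: revealed 1 new [(2,1)] -> total=9

Answer: .....
...##
.#.##
...##
...##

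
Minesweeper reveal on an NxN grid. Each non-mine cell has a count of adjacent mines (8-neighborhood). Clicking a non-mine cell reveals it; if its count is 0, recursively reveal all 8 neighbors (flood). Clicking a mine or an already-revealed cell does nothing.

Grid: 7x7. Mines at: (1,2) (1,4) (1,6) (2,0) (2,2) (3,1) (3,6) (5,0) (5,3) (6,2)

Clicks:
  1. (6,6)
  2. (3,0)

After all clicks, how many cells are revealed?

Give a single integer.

Click 1 (6,6) count=0: revealed 9 new [(4,4) (4,5) (4,6) (5,4) (5,5) (5,6) (6,4) (6,5) (6,6)] -> total=9
Click 2 (3,0) count=2: revealed 1 new [(3,0)] -> total=10

Answer: 10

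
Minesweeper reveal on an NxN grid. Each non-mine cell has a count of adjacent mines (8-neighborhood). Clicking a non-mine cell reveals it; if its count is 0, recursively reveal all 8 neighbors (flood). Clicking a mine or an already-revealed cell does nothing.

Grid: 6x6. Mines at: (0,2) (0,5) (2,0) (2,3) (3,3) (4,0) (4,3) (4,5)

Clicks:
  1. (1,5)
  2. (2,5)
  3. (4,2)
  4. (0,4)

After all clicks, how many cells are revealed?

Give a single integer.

Click 1 (1,5) count=1: revealed 1 new [(1,5)] -> total=1
Click 2 (2,5) count=0: revealed 5 new [(1,4) (2,4) (2,5) (3,4) (3,5)] -> total=6
Click 3 (4,2) count=2: revealed 1 new [(4,2)] -> total=7
Click 4 (0,4) count=1: revealed 1 new [(0,4)] -> total=8

Answer: 8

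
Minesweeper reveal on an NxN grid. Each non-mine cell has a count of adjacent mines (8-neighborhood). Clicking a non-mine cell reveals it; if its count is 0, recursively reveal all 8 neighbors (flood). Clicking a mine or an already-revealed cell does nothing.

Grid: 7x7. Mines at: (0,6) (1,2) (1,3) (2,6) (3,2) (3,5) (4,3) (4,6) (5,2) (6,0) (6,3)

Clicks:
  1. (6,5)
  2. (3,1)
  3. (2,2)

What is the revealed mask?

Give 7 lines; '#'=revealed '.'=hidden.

Answer: .......
.......
..#....
.#.....
.......
....###
....###

Derivation:
Click 1 (6,5) count=0: revealed 6 new [(5,4) (5,5) (5,6) (6,4) (6,5) (6,6)] -> total=6
Click 2 (3,1) count=1: revealed 1 new [(3,1)] -> total=7
Click 3 (2,2) count=3: revealed 1 new [(2,2)] -> total=8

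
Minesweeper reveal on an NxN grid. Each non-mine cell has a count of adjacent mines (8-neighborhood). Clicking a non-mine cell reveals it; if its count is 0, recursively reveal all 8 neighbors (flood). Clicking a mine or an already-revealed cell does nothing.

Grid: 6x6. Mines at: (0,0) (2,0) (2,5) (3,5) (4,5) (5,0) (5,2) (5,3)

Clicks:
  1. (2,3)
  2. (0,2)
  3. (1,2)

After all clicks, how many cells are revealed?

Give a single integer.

Answer: 22

Derivation:
Click 1 (2,3) count=0: revealed 22 new [(0,1) (0,2) (0,3) (0,4) (0,5) (1,1) (1,2) (1,3) (1,4) (1,5) (2,1) (2,2) (2,3) (2,4) (3,1) (3,2) (3,3) (3,4) (4,1) (4,2) (4,3) (4,4)] -> total=22
Click 2 (0,2) count=0: revealed 0 new [(none)] -> total=22
Click 3 (1,2) count=0: revealed 0 new [(none)] -> total=22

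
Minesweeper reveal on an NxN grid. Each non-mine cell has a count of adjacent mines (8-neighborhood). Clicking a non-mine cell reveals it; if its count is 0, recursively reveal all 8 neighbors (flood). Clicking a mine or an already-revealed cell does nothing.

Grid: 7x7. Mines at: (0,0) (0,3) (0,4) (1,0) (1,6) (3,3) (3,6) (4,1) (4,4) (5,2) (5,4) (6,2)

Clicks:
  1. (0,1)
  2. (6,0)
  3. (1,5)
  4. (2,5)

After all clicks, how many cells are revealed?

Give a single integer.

Answer: 7

Derivation:
Click 1 (0,1) count=2: revealed 1 new [(0,1)] -> total=1
Click 2 (6,0) count=0: revealed 4 new [(5,0) (5,1) (6,0) (6,1)] -> total=5
Click 3 (1,5) count=2: revealed 1 new [(1,5)] -> total=6
Click 4 (2,5) count=2: revealed 1 new [(2,5)] -> total=7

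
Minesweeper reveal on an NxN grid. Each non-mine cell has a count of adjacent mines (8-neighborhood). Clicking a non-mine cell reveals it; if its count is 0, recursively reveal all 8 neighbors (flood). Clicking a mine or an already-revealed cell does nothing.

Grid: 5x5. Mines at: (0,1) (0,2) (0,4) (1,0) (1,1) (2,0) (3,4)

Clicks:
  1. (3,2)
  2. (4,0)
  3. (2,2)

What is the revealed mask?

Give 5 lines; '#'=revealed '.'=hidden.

Answer: .....
.....
.###.
####.
####.

Derivation:
Click 1 (3,2) count=0: revealed 11 new [(2,1) (2,2) (2,3) (3,0) (3,1) (3,2) (3,3) (4,0) (4,1) (4,2) (4,3)] -> total=11
Click 2 (4,0) count=0: revealed 0 new [(none)] -> total=11
Click 3 (2,2) count=1: revealed 0 new [(none)] -> total=11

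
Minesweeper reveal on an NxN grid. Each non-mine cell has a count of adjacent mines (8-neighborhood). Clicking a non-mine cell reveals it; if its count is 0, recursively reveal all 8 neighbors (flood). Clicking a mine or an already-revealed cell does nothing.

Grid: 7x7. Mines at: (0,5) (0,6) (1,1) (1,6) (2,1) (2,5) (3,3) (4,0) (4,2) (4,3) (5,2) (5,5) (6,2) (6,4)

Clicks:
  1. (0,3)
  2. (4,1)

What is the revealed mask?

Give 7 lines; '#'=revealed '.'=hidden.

Answer: ..###..
..###..
..###..
.......
.#.....
.......
.......

Derivation:
Click 1 (0,3) count=0: revealed 9 new [(0,2) (0,3) (0,4) (1,2) (1,3) (1,4) (2,2) (2,3) (2,4)] -> total=9
Click 2 (4,1) count=3: revealed 1 new [(4,1)] -> total=10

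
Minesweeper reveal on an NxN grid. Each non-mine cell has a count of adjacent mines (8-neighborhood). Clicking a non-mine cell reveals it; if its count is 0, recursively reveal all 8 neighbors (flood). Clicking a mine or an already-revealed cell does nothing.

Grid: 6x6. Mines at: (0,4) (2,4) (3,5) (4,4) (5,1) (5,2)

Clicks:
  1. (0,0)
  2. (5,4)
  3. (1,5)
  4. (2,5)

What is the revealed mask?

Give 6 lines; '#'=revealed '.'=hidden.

Click 1 (0,0) count=0: revealed 20 new [(0,0) (0,1) (0,2) (0,3) (1,0) (1,1) (1,2) (1,3) (2,0) (2,1) (2,2) (2,3) (3,0) (3,1) (3,2) (3,3) (4,0) (4,1) (4,2) (4,3)] -> total=20
Click 2 (5,4) count=1: revealed 1 new [(5,4)] -> total=21
Click 3 (1,5) count=2: revealed 1 new [(1,5)] -> total=22
Click 4 (2,5) count=2: revealed 1 new [(2,5)] -> total=23

Answer: ####..
####.#
####.#
####..
####..
....#.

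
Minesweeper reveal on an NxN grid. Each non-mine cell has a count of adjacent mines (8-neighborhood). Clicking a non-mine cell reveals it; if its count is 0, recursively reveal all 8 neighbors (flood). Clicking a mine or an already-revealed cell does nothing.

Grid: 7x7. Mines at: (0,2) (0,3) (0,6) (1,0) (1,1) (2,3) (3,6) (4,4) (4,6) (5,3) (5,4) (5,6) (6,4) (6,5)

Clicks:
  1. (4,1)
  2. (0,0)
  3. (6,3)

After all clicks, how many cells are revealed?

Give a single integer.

Click 1 (4,1) count=0: revealed 15 new [(2,0) (2,1) (2,2) (3,0) (3,1) (3,2) (4,0) (4,1) (4,2) (5,0) (5,1) (5,2) (6,0) (6,1) (6,2)] -> total=15
Click 2 (0,0) count=2: revealed 1 new [(0,0)] -> total=16
Click 3 (6,3) count=3: revealed 1 new [(6,3)] -> total=17

Answer: 17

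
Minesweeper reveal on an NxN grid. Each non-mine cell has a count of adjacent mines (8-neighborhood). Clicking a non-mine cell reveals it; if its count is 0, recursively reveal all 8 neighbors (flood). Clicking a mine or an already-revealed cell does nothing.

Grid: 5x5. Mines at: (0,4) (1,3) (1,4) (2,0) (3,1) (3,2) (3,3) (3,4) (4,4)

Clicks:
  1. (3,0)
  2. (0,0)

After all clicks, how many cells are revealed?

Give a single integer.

Answer: 7

Derivation:
Click 1 (3,0) count=2: revealed 1 new [(3,0)] -> total=1
Click 2 (0,0) count=0: revealed 6 new [(0,0) (0,1) (0,2) (1,0) (1,1) (1,2)] -> total=7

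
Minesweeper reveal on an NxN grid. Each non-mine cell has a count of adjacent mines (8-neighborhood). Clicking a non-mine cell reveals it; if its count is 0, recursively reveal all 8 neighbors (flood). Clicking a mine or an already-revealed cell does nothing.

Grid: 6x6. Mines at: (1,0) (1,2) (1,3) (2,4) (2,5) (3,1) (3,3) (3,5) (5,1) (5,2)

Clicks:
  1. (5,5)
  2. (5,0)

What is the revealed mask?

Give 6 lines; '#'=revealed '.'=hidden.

Answer: ......
......
......
......
...###
#..###

Derivation:
Click 1 (5,5) count=0: revealed 6 new [(4,3) (4,4) (4,5) (5,3) (5,4) (5,5)] -> total=6
Click 2 (5,0) count=1: revealed 1 new [(5,0)] -> total=7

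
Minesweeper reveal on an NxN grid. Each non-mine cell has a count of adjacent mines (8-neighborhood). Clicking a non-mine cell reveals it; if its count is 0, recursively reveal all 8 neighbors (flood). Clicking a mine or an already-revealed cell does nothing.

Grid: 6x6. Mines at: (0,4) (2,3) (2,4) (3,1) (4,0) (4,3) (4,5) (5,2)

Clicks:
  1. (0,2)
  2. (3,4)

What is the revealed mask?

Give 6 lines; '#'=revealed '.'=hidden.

Answer: ####..
####..
###...
....#.
......
......

Derivation:
Click 1 (0,2) count=0: revealed 11 new [(0,0) (0,1) (0,2) (0,3) (1,0) (1,1) (1,2) (1,3) (2,0) (2,1) (2,2)] -> total=11
Click 2 (3,4) count=4: revealed 1 new [(3,4)] -> total=12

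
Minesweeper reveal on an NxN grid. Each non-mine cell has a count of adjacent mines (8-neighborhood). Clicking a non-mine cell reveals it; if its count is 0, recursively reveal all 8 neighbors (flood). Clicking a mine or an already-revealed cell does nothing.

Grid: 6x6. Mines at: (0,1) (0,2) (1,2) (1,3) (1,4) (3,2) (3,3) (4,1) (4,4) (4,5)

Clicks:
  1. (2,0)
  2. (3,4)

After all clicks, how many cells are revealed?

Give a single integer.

Answer: 7

Derivation:
Click 1 (2,0) count=0: revealed 6 new [(1,0) (1,1) (2,0) (2,1) (3,0) (3,1)] -> total=6
Click 2 (3,4) count=3: revealed 1 new [(3,4)] -> total=7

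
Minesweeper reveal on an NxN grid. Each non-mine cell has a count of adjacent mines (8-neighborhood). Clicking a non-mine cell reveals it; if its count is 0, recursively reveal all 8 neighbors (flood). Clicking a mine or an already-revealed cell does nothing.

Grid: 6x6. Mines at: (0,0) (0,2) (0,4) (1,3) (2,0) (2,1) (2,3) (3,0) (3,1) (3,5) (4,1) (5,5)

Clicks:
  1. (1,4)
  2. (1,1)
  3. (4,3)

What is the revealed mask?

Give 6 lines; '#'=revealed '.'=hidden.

Answer: ......
.#..#.
......
..###.
..###.
..###.

Derivation:
Click 1 (1,4) count=3: revealed 1 new [(1,4)] -> total=1
Click 2 (1,1) count=4: revealed 1 new [(1,1)] -> total=2
Click 3 (4,3) count=0: revealed 9 new [(3,2) (3,3) (3,4) (4,2) (4,3) (4,4) (5,2) (5,3) (5,4)] -> total=11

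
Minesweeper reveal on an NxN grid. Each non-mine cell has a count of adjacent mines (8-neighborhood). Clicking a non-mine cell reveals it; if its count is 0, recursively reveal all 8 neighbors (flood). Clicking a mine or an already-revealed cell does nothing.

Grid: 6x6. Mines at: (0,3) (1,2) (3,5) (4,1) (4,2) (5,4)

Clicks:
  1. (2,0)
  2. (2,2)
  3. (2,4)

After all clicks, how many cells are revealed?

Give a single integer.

Click 1 (2,0) count=0: revealed 8 new [(0,0) (0,1) (1,0) (1,1) (2,0) (2,1) (3,0) (3,1)] -> total=8
Click 2 (2,2) count=1: revealed 1 new [(2,2)] -> total=9
Click 3 (2,4) count=1: revealed 1 new [(2,4)] -> total=10

Answer: 10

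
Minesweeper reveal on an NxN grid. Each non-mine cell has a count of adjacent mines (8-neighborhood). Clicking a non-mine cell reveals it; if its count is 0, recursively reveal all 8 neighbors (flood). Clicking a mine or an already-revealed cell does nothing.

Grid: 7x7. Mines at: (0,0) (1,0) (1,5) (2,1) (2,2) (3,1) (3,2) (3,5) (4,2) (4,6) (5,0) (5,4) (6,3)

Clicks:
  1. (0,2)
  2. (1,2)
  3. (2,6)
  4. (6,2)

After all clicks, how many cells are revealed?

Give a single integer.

Answer: 10

Derivation:
Click 1 (0,2) count=0: revealed 8 new [(0,1) (0,2) (0,3) (0,4) (1,1) (1,2) (1,3) (1,4)] -> total=8
Click 2 (1,2) count=2: revealed 0 new [(none)] -> total=8
Click 3 (2,6) count=2: revealed 1 new [(2,6)] -> total=9
Click 4 (6,2) count=1: revealed 1 new [(6,2)] -> total=10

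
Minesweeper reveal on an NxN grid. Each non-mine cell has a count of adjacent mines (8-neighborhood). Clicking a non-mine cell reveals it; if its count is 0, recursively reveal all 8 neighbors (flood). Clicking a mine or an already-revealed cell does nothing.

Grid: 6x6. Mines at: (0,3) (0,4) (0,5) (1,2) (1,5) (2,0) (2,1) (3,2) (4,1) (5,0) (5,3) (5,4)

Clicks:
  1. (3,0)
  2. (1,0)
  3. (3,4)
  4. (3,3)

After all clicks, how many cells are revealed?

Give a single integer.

Answer: 11

Derivation:
Click 1 (3,0) count=3: revealed 1 new [(3,0)] -> total=1
Click 2 (1,0) count=2: revealed 1 new [(1,0)] -> total=2
Click 3 (3,4) count=0: revealed 9 new [(2,3) (2,4) (2,5) (3,3) (3,4) (3,5) (4,3) (4,4) (4,5)] -> total=11
Click 4 (3,3) count=1: revealed 0 new [(none)] -> total=11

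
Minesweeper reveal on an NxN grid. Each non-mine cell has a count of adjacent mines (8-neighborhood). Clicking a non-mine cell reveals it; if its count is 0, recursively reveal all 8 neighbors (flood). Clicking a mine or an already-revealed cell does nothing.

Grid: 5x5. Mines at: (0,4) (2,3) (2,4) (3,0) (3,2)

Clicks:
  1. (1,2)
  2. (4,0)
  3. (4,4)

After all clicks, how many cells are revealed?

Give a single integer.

Answer: 6

Derivation:
Click 1 (1,2) count=1: revealed 1 new [(1,2)] -> total=1
Click 2 (4,0) count=1: revealed 1 new [(4,0)] -> total=2
Click 3 (4,4) count=0: revealed 4 new [(3,3) (3,4) (4,3) (4,4)] -> total=6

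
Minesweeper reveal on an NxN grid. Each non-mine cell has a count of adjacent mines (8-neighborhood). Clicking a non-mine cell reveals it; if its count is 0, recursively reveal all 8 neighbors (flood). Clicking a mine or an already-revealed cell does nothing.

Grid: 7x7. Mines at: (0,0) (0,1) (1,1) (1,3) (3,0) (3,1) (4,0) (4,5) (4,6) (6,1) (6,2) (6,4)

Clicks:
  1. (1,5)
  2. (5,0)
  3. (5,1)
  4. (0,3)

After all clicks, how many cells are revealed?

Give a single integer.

Answer: 15

Derivation:
Click 1 (1,5) count=0: revealed 12 new [(0,4) (0,5) (0,6) (1,4) (1,5) (1,6) (2,4) (2,5) (2,6) (3,4) (3,5) (3,6)] -> total=12
Click 2 (5,0) count=2: revealed 1 new [(5,0)] -> total=13
Click 3 (5,1) count=3: revealed 1 new [(5,1)] -> total=14
Click 4 (0,3) count=1: revealed 1 new [(0,3)] -> total=15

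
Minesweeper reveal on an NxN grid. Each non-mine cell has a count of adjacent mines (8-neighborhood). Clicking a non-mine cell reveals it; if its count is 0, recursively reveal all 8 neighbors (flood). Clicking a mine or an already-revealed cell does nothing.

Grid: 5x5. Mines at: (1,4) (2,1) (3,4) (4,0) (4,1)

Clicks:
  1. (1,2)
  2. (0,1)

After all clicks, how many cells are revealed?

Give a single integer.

Answer: 8

Derivation:
Click 1 (1,2) count=1: revealed 1 new [(1,2)] -> total=1
Click 2 (0,1) count=0: revealed 7 new [(0,0) (0,1) (0,2) (0,3) (1,0) (1,1) (1,3)] -> total=8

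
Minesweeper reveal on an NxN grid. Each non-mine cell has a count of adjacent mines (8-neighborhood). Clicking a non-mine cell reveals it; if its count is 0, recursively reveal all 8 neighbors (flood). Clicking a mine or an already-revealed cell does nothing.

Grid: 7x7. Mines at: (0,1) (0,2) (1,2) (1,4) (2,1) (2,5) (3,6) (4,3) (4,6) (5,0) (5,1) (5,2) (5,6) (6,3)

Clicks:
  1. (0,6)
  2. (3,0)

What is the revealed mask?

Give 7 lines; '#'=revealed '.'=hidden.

Answer: .....##
.....##
.......
#......
.......
.......
.......

Derivation:
Click 1 (0,6) count=0: revealed 4 new [(0,5) (0,6) (1,5) (1,6)] -> total=4
Click 2 (3,0) count=1: revealed 1 new [(3,0)] -> total=5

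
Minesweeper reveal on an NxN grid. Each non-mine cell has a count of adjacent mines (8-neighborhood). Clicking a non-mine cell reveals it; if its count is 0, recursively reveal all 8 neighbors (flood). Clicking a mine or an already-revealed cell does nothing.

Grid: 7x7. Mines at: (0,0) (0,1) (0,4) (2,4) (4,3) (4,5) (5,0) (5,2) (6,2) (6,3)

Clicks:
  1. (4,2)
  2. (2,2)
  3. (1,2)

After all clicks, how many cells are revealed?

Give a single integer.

Answer: 15

Derivation:
Click 1 (4,2) count=2: revealed 1 new [(4,2)] -> total=1
Click 2 (2,2) count=0: revealed 14 new [(1,0) (1,1) (1,2) (1,3) (2,0) (2,1) (2,2) (2,3) (3,0) (3,1) (3,2) (3,3) (4,0) (4,1)] -> total=15
Click 3 (1,2) count=1: revealed 0 new [(none)] -> total=15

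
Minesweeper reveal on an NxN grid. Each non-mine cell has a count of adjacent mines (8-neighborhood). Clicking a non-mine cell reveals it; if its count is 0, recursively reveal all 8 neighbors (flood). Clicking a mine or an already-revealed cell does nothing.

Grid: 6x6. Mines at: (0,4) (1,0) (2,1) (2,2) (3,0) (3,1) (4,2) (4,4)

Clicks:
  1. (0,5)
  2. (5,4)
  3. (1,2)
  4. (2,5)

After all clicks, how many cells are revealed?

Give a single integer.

Answer: 12

Derivation:
Click 1 (0,5) count=1: revealed 1 new [(0,5)] -> total=1
Click 2 (5,4) count=1: revealed 1 new [(5,4)] -> total=2
Click 3 (1,2) count=2: revealed 1 new [(1,2)] -> total=3
Click 4 (2,5) count=0: revealed 9 new [(1,3) (1,4) (1,5) (2,3) (2,4) (2,5) (3,3) (3,4) (3,5)] -> total=12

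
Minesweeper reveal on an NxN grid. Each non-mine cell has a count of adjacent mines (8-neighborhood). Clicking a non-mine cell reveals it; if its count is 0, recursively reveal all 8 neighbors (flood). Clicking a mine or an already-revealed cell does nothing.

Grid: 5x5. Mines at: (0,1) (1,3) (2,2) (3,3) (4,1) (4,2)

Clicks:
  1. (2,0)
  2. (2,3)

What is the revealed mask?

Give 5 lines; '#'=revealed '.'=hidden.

Click 1 (2,0) count=0: revealed 6 new [(1,0) (1,1) (2,0) (2,1) (3,0) (3,1)] -> total=6
Click 2 (2,3) count=3: revealed 1 new [(2,3)] -> total=7

Answer: .....
##...
##.#.
##...
.....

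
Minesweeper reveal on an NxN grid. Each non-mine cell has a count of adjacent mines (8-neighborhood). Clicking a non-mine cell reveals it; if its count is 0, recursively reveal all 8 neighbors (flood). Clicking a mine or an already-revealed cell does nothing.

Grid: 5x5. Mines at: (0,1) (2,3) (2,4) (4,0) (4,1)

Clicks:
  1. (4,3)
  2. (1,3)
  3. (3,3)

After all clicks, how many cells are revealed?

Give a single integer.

Click 1 (4,3) count=0: revealed 6 new [(3,2) (3,3) (3,4) (4,2) (4,3) (4,4)] -> total=6
Click 2 (1,3) count=2: revealed 1 new [(1,3)] -> total=7
Click 3 (3,3) count=2: revealed 0 new [(none)] -> total=7

Answer: 7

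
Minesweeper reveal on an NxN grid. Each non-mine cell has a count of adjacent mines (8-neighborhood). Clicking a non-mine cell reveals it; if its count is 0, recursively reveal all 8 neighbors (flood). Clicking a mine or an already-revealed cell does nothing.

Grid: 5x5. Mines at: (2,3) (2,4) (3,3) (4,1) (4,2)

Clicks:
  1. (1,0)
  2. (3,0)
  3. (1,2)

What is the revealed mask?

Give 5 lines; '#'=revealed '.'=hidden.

Answer: #####
#####
###..
###..
.....

Derivation:
Click 1 (1,0) count=0: revealed 16 new [(0,0) (0,1) (0,2) (0,3) (0,4) (1,0) (1,1) (1,2) (1,3) (1,4) (2,0) (2,1) (2,2) (3,0) (3,1) (3,2)] -> total=16
Click 2 (3,0) count=1: revealed 0 new [(none)] -> total=16
Click 3 (1,2) count=1: revealed 0 new [(none)] -> total=16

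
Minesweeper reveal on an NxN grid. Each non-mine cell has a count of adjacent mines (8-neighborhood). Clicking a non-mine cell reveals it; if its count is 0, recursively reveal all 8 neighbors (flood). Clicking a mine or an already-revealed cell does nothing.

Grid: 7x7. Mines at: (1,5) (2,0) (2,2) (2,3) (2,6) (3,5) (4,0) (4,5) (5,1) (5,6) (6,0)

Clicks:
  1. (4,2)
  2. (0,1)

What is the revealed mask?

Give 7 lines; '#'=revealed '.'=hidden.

Click 1 (4,2) count=1: revealed 1 new [(4,2)] -> total=1
Click 2 (0,1) count=0: revealed 10 new [(0,0) (0,1) (0,2) (0,3) (0,4) (1,0) (1,1) (1,2) (1,3) (1,4)] -> total=11

Answer: #####..
#####..
.......
.......
..#....
.......
.......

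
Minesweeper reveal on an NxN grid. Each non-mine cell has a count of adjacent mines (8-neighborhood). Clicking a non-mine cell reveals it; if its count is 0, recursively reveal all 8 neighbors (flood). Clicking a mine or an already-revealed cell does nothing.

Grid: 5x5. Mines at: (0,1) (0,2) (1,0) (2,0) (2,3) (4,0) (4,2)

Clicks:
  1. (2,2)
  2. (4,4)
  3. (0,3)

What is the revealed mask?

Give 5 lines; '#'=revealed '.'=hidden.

Answer: ...#.
.....
..#..
...##
...##

Derivation:
Click 1 (2,2) count=1: revealed 1 new [(2,2)] -> total=1
Click 2 (4,4) count=0: revealed 4 new [(3,3) (3,4) (4,3) (4,4)] -> total=5
Click 3 (0,3) count=1: revealed 1 new [(0,3)] -> total=6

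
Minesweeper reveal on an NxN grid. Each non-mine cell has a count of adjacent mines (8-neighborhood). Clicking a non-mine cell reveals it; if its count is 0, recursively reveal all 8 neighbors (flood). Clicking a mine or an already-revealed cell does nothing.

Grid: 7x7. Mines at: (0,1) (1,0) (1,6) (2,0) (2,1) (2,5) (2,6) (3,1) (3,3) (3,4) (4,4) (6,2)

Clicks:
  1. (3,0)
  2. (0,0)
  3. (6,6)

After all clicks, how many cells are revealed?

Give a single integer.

Answer: 14

Derivation:
Click 1 (3,0) count=3: revealed 1 new [(3,0)] -> total=1
Click 2 (0,0) count=2: revealed 1 new [(0,0)] -> total=2
Click 3 (6,6) count=0: revealed 12 new [(3,5) (3,6) (4,5) (4,6) (5,3) (5,4) (5,5) (5,6) (6,3) (6,4) (6,5) (6,6)] -> total=14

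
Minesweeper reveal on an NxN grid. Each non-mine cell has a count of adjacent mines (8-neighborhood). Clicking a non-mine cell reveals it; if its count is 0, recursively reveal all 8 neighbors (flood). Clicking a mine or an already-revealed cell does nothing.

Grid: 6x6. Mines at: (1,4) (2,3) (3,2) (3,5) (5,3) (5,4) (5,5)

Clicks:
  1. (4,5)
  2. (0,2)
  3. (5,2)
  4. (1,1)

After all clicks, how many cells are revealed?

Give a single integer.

Answer: 20

Derivation:
Click 1 (4,5) count=3: revealed 1 new [(4,5)] -> total=1
Click 2 (0,2) count=0: revealed 19 new [(0,0) (0,1) (0,2) (0,3) (1,0) (1,1) (1,2) (1,3) (2,0) (2,1) (2,2) (3,0) (3,1) (4,0) (4,1) (4,2) (5,0) (5,1) (5,2)] -> total=20
Click 3 (5,2) count=1: revealed 0 new [(none)] -> total=20
Click 4 (1,1) count=0: revealed 0 new [(none)] -> total=20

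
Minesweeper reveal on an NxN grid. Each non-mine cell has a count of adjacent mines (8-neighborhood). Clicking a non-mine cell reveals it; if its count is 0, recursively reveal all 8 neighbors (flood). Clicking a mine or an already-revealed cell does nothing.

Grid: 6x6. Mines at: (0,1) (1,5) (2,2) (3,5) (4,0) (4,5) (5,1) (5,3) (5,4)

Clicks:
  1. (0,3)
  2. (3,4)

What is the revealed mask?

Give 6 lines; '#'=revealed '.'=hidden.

Answer: ..###.
..###.
......
....#.
......
......

Derivation:
Click 1 (0,3) count=0: revealed 6 new [(0,2) (0,3) (0,4) (1,2) (1,3) (1,4)] -> total=6
Click 2 (3,4) count=2: revealed 1 new [(3,4)] -> total=7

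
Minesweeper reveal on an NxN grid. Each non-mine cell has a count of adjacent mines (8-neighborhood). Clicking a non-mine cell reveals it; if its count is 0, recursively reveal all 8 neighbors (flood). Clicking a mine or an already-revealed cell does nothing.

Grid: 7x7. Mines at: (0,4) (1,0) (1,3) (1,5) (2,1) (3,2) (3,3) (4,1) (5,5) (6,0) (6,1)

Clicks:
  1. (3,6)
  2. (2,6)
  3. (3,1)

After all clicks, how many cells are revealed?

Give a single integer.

Answer: 10

Derivation:
Click 1 (3,6) count=0: revealed 9 new [(2,4) (2,5) (2,6) (3,4) (3,5) (3,6) (4,4) (4,5) (4,6)] -> total=9
Click 2 (2,6) count=1: revealed 0 new [(none)] -> total=9
Click 3 (3,1) count=3: revealed 1 new [(3,1)] -> total=10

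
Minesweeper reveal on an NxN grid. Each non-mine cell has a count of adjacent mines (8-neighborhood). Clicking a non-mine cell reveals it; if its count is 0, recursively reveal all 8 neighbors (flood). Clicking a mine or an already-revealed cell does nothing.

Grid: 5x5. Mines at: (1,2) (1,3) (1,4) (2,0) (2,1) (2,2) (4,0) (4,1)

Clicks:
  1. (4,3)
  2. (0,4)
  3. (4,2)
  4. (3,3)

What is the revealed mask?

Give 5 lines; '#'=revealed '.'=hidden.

Answer: ....#
.....
...##
..###
..###

Derivation:
Click 1 (4,3) count=0: revealed 8 new [(2,3) (2,4) (3,2) (3,3) (3,4) (4,2) (4,3) (4,4)] -> total=8
Click 2 (0,4) count=2: revealed 1 new [(0,4)] -> total=9
Click 3 (4,2) count=1: revealed 0 new [(none)] -> total=9
Click 4 (3,3) count=1: revealed 0 new [(none)] -> total=9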